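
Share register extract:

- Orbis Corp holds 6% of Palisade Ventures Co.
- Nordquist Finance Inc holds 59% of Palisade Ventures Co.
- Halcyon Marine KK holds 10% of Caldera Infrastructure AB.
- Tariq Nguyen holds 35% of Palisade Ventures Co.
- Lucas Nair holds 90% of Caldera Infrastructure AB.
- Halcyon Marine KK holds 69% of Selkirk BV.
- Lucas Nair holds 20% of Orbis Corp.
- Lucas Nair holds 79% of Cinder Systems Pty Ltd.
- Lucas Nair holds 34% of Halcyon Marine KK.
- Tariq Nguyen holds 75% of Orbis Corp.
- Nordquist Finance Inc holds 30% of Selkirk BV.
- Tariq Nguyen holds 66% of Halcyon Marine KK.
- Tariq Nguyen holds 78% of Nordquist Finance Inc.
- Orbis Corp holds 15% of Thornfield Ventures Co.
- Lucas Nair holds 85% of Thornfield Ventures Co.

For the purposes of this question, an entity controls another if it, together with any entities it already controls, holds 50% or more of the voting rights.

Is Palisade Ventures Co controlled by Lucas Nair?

Lucas holds 79% of Cinder, so Lucas controls Cinder.
Lucas holds 90% of Caldera, so Lucas controls Caldera.
Lucas holds 85% of Thornfield, so Lucas controls Thornfield.
Neither Lucas nor any entity Lucas controls holds any voting interest in Palisade.
So Lucas does not control Palisade.

No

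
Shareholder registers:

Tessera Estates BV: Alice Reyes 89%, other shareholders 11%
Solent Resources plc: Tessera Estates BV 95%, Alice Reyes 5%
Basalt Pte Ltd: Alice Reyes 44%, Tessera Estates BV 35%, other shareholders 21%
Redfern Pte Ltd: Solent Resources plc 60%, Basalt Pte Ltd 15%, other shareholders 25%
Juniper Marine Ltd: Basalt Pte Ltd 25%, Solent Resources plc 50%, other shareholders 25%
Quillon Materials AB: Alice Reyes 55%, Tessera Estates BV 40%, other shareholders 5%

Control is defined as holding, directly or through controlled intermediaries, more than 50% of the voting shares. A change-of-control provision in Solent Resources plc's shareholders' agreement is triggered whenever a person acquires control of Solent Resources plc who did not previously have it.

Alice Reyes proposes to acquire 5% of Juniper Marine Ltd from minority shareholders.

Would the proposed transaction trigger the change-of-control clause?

The purchase changes only Alice's holdings, so Alice is the only person who could newly come to control Solent.
Alice holds 89% of Tessera, so Alice controls Tessera.
Tessera and Alice together hold 95% + 5% = 100% of Solent, so Alice controls Solent.
So Alice already controls Solent before the transaction.
After the purchase, Alice holds 5% of Juniper directly.
Alice controlled Solent already, so this is not a new person acquiring control; every other person's position is unchanged or reduced.
No new person acquires control, so the clause is not triggered.

No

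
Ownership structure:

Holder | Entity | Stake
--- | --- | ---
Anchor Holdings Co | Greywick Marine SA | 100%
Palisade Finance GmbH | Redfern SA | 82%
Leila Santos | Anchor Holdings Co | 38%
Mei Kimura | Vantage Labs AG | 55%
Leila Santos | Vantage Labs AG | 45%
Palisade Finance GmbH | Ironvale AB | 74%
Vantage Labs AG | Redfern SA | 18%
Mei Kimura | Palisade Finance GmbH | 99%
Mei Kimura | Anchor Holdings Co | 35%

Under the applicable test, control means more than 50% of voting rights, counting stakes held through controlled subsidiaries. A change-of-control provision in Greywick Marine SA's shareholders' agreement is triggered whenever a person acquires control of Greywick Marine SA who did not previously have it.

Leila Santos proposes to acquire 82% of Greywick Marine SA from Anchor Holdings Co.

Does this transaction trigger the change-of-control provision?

The purchase adds only to Leila's holdings (Anchor's stake shrinks), so Leila is the only person who could newly come to control Greywick.
Leila's largest direct stake is 45% in Vantage, which does not meet the threshold, so Leila controls no company.
Neither Leila nor any entity Leila controls holds any voting interest in Greywick.
So before the transaction, Leila does not control Greywick.
After the purchase, Leila holds 82% of Greywick directly, and Anchor's stake falls to 18%.
Leila holds 82% of Greywick, so Leila controls Greywick.
Leila did not control Greywick before and does after, so the clause is triggered.

Yes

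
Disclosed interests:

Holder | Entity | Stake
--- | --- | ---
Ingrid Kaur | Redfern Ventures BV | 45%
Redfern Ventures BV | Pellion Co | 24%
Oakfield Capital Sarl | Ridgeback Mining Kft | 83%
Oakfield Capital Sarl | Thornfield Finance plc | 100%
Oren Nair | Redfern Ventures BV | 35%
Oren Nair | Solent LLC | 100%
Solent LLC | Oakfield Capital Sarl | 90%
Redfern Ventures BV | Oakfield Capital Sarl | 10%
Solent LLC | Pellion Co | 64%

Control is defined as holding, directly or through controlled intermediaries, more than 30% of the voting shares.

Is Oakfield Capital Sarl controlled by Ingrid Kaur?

No

Ingrid holds 45% of Redfern, so Ingrid controls Redfern.
In Oakfield, Ingrid's side holds only 10%, not > 30%.
So Ingrid does not control Oakfield.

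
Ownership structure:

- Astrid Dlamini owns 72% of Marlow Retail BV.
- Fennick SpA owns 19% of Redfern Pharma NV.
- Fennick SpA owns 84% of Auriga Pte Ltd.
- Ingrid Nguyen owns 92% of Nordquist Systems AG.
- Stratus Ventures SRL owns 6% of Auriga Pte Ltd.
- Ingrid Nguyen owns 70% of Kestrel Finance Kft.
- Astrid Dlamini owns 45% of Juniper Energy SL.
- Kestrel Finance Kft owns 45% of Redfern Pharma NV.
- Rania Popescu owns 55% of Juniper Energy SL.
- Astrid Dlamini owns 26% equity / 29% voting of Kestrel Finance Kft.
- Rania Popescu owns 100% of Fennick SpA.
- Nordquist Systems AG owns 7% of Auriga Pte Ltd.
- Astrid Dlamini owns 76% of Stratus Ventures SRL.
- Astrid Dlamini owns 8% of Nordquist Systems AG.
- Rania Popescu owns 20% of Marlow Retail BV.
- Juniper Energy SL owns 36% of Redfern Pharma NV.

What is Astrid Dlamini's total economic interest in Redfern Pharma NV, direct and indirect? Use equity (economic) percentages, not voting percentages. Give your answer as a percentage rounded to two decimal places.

Astrid reaches Redfern along 2 paths.
Via Juniper: 45% × 36% = 16.2%.
Via Kestrel: 26% × 45% = 11.7%.
Total: 16.2% + 11.7% = 27.9%.
Rounded: 27.90%.

27.90%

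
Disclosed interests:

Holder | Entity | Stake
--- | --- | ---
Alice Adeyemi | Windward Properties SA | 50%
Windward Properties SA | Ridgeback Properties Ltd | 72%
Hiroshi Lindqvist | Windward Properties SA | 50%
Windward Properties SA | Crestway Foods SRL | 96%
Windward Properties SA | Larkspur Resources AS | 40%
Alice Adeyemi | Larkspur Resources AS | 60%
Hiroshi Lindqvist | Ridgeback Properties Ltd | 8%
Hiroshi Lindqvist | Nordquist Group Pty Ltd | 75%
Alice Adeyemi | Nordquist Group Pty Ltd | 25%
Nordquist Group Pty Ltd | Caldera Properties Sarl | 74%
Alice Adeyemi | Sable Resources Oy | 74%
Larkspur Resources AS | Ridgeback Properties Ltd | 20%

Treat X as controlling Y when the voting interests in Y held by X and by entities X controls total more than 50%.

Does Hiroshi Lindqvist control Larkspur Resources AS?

No

Hiroshi holds 75% of Nordquist, so Hiroshi controls Nordquist.
Nordquist holds 74% of Caldera, so Hiroshi controls Caldera.
Neither Hiroshi nor any entity Hiroshi controls holds any voting interest in Larkspur.
So Hiroshi does not control Larkspur.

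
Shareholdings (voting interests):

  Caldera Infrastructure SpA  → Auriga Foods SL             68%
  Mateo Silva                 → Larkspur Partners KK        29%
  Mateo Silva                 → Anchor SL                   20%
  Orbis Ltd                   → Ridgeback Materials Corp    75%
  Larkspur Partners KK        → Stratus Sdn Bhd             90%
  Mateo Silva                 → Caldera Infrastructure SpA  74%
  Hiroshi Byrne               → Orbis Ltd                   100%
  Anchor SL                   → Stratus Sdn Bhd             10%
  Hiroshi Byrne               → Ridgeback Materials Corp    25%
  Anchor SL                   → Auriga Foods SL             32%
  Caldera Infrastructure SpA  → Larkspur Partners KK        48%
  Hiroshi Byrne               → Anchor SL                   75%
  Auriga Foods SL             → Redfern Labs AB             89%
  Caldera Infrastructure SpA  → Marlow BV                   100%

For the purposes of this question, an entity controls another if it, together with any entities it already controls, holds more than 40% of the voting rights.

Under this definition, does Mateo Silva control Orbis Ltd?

Mateo holds 74% of Caldera, so Mateo controls Caldera.
Mateo and Caldera together hold 29% + 48% = 77% of Larkspur, so Mateo controls Larkspur.
Caldera holds 68% of Auriga, so Mateo controls Auriga.
Larkspur holds 90% of Stratus, so Mateo controls Stratus.
Auriga holds 89% of Redfern, so Mateo controls Redfern.
Caldera holds 100% of Marlow, so Mateo controls Marlow.
Neither Mateo nor any entity Mateo controls holds any voting interest in Orbis.
So Mateo does not control Orbis.

No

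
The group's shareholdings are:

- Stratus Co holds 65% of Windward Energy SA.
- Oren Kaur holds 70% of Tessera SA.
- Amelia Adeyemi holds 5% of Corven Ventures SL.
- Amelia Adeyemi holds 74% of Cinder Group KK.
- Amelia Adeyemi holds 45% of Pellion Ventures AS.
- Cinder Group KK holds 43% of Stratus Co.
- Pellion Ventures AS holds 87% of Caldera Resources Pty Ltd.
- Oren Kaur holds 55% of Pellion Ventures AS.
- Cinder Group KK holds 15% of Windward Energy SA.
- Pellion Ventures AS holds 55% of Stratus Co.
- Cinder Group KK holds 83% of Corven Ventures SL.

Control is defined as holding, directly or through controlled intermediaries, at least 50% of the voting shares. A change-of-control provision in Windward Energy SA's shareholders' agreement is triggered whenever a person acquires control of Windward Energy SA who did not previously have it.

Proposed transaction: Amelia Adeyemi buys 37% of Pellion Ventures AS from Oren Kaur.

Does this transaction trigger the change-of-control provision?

Yes

The purchase adds only to Amelia's holdings (Oren's stake shrinks), so Amelia is the only person who could newly come to control Windward.
Amelia holds 74% of Cinder, so Amelia controls Cinder.
Cinder and Amelia together hold 83% + 5% = 88% of Corven, so Amelia controls Corven.
In Windward, Amelia's side holds only 15%, not ≥ 50%.
So before the transaction, Amelia does not control Windward.
After the purchase, Amelia's direct stake in Pellion rises to 45% + 37% = 82%, and Oren's stake falls to 18%.
Amelia holds 82% of Pellion, so Amelia controls Pellion.
Pellion and Cinder together hold 55% + 43% = 98% of Stratus, so Amelia controls Stratus.
Stratus and Cinder together hold 65% + 15% = 80% of Windward, so Amelia controls Windward.
Amelia did not control Windward before and does after, so the clause is triggered.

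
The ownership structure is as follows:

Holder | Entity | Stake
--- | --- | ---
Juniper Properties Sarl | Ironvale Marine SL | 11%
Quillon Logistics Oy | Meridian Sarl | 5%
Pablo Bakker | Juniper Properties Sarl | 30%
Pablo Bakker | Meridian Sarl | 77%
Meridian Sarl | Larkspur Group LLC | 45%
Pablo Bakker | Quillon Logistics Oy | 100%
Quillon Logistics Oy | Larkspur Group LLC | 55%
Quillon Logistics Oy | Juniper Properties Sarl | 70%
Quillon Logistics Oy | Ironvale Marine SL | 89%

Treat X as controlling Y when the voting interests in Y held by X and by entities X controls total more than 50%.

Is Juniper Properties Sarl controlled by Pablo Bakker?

Yes

Pablo holds 100% of Quillon, so Pablo controls Quillon.
Pablo and Quillon together hold 30% + 70% = 100% of Juniper, so Pablo controls Juniper.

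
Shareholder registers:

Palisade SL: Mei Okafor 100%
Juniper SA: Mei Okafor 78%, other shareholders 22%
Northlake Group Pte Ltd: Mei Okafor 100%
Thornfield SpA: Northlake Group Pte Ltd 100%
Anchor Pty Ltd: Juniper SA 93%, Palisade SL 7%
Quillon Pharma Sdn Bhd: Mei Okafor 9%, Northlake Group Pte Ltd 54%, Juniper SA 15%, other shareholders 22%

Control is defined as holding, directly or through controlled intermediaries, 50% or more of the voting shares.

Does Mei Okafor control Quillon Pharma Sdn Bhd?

Mei holds 78% of Juniper, so Mei controls Juniper.
Mei holds 100% of Northlake, so Mei controls Northlake.
Mei and Northlake and Juniper together hold 9% + 54% + 15% = 78% of Quillon, so Mei controls Quillon.

Yes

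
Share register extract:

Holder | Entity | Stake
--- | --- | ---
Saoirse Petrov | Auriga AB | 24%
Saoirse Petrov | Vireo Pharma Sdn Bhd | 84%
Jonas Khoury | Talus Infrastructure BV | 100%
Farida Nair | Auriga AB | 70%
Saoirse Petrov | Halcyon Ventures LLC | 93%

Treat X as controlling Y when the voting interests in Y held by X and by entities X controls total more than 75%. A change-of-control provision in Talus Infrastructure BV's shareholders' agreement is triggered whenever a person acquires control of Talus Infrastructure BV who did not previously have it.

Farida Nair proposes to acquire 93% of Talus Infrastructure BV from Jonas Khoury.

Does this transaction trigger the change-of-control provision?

Yes

The purchase adds only to Farida's holdings (Jonas's stake shrinks), so Farida is the only person who could newly come to control Talus.
Farida's largest direct stake is 70% in Auriga, which does not meet the threshold, so Farida controls no company.
Neither Farida nor any entity Farida controls holds any voting interest in Talus.
So before the transaction, Farida does not control Talus.
After the purchase, Farida holds 93% of Talus directly, and Jonas's stake falls to 7%.
Farida holds 93% of Talus, so Farida controls Talus.
Farida did not control Talus before and does after, so the clause is triggered.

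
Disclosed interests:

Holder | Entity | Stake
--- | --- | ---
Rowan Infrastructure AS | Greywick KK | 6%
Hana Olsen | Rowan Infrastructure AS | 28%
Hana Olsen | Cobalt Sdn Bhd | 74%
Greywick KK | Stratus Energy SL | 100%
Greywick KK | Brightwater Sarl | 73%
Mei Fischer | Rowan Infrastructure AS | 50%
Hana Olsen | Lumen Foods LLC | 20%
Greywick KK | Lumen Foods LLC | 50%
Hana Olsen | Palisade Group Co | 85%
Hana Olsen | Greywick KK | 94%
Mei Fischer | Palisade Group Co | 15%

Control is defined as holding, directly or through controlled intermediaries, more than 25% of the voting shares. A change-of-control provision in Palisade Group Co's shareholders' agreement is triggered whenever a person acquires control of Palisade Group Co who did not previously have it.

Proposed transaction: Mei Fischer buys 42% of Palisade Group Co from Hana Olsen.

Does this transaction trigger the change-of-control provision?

Yes

The purchase adds only to Mei's holdings (Hana's stake shrinks), so Mei is the only person who could newly come to control Palisade.
Mei holds 50% of Rowan, so Mei controls Rowan.
In Palisade, Mei's side holds only 15%, not > 25%.
So before the transaction, Mei does not control Palisade.
After the purchase, Mei's direct stake in Palisade rises to 15% + 42% = 57%, and Hana's stake falls to 43%.
Mei holds 57% of Palisade, so Mei controls Palisade.
Mei did not control Palisade before and does after, so the clause is triggered.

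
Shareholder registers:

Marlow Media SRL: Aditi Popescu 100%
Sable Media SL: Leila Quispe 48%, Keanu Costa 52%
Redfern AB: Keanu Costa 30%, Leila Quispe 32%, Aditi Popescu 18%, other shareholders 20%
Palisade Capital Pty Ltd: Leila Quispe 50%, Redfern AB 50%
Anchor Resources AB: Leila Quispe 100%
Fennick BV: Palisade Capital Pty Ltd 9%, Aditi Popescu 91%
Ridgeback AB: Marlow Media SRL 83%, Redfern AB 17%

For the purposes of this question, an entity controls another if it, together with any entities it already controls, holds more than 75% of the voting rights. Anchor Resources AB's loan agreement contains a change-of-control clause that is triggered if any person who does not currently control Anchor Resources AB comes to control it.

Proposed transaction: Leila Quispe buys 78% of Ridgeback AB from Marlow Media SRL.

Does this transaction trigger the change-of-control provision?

The purchase adds only to Leila's holdings (Marlow's stake shrinks), so Leila is the only person who could newly come to control Anchor.
Leila holds 100% of Anchor, so Leila controls Anchor.
So Leila already controls Anchor before the transaction.
After the purchase, Leila holds 78% of Ridgeback directly, and Marlow's stake falls to 5%.
Leila controlled Anchor already, so this is not a new person acquiring control; every other person's position is unchanged or reduced.
No new person acquires control, so the clause is not triggered.

No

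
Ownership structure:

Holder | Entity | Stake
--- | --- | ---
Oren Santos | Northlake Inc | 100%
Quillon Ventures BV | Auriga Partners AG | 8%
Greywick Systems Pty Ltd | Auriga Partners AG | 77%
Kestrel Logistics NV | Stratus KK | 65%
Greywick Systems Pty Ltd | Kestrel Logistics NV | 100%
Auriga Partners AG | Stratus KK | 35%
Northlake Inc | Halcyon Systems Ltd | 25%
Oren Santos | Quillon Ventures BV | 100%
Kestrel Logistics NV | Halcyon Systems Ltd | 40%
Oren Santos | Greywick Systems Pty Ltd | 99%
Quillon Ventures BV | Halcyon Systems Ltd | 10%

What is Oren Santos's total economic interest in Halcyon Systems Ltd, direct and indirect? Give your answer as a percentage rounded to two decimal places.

Oren reaches Halcyon along 3 paths.
Via Quillon: 100% × 10% = 10%.
Via Northlake: 100% × 25% = 25%.
Via Greywick → Kestrel: 99% × 100% × 40% = 39.6%.
Total: 10% + 25% + 39.6% = 74.6%.
Rounded: 74.60%.

74.60%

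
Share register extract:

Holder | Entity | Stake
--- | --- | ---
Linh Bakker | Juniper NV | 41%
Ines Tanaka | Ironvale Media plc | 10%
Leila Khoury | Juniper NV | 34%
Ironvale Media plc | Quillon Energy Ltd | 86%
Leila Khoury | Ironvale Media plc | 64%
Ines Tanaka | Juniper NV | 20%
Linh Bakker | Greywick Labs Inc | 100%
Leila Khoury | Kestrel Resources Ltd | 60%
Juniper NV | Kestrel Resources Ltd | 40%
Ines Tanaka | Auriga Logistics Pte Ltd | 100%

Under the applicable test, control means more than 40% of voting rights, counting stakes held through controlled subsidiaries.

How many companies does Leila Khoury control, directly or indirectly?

3

Leila holds 64% of Ironvale, so Leila controls Ironvale.
Ironvale holds 86% of Quillon, so Leila controls Quillon.
Leila holds 60% of Kestrel, so Leila controls Kestrel.
No other company's threshold is met.
Leila controls 3 companies.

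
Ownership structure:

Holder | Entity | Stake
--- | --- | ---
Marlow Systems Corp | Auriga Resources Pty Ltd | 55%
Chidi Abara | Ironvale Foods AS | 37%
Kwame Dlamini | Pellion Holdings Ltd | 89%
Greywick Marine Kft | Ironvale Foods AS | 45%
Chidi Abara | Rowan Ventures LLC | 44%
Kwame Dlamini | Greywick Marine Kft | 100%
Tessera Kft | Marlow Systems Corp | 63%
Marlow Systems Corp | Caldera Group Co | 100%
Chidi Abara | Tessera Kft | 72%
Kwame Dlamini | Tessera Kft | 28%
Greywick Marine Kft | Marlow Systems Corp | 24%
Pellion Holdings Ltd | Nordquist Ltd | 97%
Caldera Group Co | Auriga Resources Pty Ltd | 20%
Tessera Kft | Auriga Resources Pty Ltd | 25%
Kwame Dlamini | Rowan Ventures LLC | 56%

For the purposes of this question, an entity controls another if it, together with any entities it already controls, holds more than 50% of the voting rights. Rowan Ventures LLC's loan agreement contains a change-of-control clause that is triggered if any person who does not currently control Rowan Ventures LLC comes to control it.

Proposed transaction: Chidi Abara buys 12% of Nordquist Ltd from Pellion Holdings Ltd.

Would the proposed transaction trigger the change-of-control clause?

The purchase adds only to Chidi's holdings (Pellion's stake shrinks), so Chidi is the only person who could newly come to control Rowan.
Chidi holds 72% of Tessera, so Chidi controls Tessera.
Tessera holds 63% of Marlow, so Chidi controls Marlow.
Marlow holds 100% of Caldera, so Chidi controls Caldera.
Marlow and Caldera and Tessera together hold 55% + 20% + 25% = 100% of Auriga, so Chidi controls Auriga.
In Rowan, Chidi's side holds only 44%, not > 50%.
So before the transaction, Chidi does not control Rowan.
After the purchase, Chidi holds 12% of Nordquist directly, and Pellion's stake falls to 85%.
Chidi's side now holds 12% of Nordquist, not > 50%, so Chidi still does not control Nordquist.
After the transaction, Chidi's side holds 44% of Rowan, not > 50%, so Chidi still does not control Rowan.
No new person acquires control, so the clause is not triggered.

No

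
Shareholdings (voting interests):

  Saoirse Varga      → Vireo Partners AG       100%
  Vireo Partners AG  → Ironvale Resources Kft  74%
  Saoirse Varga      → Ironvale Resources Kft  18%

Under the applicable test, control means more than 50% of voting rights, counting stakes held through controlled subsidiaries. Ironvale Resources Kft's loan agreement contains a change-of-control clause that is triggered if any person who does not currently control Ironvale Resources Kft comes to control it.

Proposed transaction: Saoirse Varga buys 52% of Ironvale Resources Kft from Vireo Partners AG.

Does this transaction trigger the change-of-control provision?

The purchase adds only to Saoirse's holdings (Vireo's stake shrinks), so Saoirse is the only person who could newly come to control Ironvale.
Saoirse holds 100% of Vireo, so Saoirse controls Vireo.
Vireo and Saoirse together hold 74% + 18% = 92% of Ironvale, so Saoirse controls Ironvale.
So Saoirse already controls Ironvale before the transaction.
After the purchase, Saoirse's direct stake in Ironvale rises to 18% + 52% = 70%, and Vireo's stake falls to 22%.
Saoirse controlled Ironvale already, so this is not a new person acquiring control; every other person's position is unchanged or reduced.
No new person acquires control, so the clause is not triggered.

No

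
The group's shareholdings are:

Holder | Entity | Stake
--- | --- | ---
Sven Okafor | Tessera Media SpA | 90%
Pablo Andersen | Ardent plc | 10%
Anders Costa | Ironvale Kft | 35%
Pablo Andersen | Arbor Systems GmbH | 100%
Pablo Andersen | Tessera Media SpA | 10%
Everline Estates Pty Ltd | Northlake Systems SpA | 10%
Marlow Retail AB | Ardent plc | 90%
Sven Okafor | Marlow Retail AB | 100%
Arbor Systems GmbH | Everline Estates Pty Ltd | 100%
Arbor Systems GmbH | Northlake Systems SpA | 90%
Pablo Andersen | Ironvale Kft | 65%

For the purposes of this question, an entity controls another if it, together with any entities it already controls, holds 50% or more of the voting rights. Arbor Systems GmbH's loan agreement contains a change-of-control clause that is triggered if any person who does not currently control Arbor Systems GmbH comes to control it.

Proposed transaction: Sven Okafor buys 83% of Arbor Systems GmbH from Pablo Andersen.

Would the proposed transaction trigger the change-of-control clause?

The purchase adds only to Sven's holdings (Pablo's stake shrinks), so Sven is the only person who could newly come to control Arbor.
Sven holds 90% of Tessera, so Sven controls Tessera.
Sven holds 100% of Marlow, so Sven controls Marlow.
Marlow holds 90% of Ardent, so Sven controls Ardent.
Neither Sven nor any entity Sven controls holds any voting interest in Arbor.
So before the transaction, Sven does not control Arbor.
After the purchase, Sven holds 83% of Arbor directly, and Pablo's stake falls to 17%.
Sven holds 83% of Arbor, so Sven controls Arbor.
Sven did not control Arbor before and does after, so the clause is triggered.

Yes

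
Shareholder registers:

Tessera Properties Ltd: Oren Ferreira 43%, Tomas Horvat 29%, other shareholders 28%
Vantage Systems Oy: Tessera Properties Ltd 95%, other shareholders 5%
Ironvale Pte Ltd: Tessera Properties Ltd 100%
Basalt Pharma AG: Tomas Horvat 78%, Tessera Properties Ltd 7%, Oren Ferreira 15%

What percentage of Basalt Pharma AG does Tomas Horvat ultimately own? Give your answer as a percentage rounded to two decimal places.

Tomas reaches Basalt along 2 paths.
Direct stake: 78% = 78%.
Via Tessera: 29% × 7% = 2.03%.
Total: 78% + 2.03% = 80.03%.

80.03%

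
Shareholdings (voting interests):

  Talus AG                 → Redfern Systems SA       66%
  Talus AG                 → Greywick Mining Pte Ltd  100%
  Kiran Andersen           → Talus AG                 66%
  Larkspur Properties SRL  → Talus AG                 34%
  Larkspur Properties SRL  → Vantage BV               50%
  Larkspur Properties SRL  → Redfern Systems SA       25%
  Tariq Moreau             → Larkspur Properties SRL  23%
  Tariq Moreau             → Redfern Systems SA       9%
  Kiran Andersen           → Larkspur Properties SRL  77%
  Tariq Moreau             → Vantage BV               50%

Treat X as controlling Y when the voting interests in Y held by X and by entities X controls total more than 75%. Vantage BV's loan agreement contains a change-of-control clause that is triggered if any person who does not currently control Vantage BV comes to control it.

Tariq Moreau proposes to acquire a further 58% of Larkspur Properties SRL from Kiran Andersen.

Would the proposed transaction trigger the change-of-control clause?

The purchase adds only to Tariq's holdings (Kiran's stake shrinks), so Tariq is the only person who could newly come to control Vantage.
Tariq's largest direct stake is 50% in Vantage, which does not meet the threshold, so Tariq controls no company.
In Vantage, Tariq's side holds only 50%, not > 75%.
So before the transaction, Tariq does not control Vantage.
After the purchase, Tariq's direct stake in Larkspur rises to 23% + 58% = 81%, and Kiran's stake falls to 19%.
Tariq holds 81% of Larkspur, so Tariq controls Larkspur.
Larkspur and Tariq together hold 50% + 50% = 100% of Vantage, so Tariq controls Vantage.
Tariq did not control Vantage before and does after, so the clause is triggered.

Yes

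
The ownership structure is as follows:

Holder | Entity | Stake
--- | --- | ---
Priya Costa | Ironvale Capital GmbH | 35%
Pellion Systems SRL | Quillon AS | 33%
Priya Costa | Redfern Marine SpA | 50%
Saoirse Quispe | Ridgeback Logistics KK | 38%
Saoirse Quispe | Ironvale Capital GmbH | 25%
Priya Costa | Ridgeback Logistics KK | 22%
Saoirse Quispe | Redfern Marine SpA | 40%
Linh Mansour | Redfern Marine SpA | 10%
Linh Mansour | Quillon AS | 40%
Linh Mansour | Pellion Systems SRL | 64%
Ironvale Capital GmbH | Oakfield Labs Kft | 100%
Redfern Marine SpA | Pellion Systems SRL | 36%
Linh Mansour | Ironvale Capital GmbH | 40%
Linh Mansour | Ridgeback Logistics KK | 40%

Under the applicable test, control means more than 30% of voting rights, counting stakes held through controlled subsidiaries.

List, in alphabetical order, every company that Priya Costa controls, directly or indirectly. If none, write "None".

Priya holds 35% of Ironvale, so Priya controls Ironvale.
Priya holds 50% of Redfern, so Priya controls Redfern.
Redfern holds 36% of Pellion, so Priya controls Pellion.
Ironvale holds 100% of Oakfield, so Priya controls Oakfield.
Pellion holds 33% of Quillon, so Priya controls Quillon.
No other company's threshold is met.

Ironvale Capital GmbH, Oakfield Labs Kft, Pellion Systems SRL, Quillon AS, Redfern Marine SpA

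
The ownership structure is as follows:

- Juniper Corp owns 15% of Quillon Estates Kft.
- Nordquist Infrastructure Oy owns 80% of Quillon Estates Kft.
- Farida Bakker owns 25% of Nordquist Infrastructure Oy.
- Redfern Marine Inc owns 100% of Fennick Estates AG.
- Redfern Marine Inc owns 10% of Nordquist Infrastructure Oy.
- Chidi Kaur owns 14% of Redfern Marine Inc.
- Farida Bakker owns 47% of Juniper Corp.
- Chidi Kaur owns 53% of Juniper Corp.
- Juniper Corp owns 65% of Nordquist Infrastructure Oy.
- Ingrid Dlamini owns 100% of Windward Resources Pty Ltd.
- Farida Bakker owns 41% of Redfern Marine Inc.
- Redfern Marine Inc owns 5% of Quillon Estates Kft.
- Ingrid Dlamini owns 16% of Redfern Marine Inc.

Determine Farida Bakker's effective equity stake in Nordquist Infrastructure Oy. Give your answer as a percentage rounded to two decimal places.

59.65%

Farida reaches Nordquist along 3 paths.
Via Juniper: 47% × 65% = 30.55%.
Via Redfern: 41% × 10% = 4.1%.
Direct stake: 25% = 25%.
Total: 30.55% + 4.1% + 25% = 59.65%.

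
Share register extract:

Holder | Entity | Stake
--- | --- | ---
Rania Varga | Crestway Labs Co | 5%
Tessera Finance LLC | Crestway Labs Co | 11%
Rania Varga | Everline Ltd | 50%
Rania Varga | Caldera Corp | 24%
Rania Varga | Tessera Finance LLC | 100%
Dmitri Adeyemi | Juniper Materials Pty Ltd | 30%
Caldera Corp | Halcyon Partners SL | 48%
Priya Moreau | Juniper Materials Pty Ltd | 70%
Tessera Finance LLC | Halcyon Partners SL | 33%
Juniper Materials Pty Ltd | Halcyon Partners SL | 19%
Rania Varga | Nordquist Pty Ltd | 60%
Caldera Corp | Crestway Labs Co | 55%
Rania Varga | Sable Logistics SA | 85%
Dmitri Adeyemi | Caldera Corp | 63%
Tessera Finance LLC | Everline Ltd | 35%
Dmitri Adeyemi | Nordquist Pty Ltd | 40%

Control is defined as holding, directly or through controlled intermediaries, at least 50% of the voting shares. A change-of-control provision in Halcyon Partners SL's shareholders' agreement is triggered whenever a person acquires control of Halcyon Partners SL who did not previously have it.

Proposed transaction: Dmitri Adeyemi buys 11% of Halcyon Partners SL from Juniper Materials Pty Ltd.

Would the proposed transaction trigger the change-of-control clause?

The purchase adds only to Dmitri's holdings (Juniper's stake shrinks), so Dmitri is the only person who could newly come to control Halcyon.
Dmitri holds 63% of Caldera, so Dmitri controls Caldera.
Caldera holds 55% of Crestway, so Dmitri controls Crestway.
In Halcyon, Dmitri's side holds only 48%, not ≥ 50%.
So before the transaction, Dmitri does not control Halcyon.
After the purchase, Dmitri holds 11% of Halcyon directly, and Juniper's stake falls to 8%.
Caldera and Dmitri together hold 48% + 11% = 59% of Halcyon, so Dmitri controls Halcyon.
Dmitri did not control Halcyon before and does after, so the clause is triggered.

Yes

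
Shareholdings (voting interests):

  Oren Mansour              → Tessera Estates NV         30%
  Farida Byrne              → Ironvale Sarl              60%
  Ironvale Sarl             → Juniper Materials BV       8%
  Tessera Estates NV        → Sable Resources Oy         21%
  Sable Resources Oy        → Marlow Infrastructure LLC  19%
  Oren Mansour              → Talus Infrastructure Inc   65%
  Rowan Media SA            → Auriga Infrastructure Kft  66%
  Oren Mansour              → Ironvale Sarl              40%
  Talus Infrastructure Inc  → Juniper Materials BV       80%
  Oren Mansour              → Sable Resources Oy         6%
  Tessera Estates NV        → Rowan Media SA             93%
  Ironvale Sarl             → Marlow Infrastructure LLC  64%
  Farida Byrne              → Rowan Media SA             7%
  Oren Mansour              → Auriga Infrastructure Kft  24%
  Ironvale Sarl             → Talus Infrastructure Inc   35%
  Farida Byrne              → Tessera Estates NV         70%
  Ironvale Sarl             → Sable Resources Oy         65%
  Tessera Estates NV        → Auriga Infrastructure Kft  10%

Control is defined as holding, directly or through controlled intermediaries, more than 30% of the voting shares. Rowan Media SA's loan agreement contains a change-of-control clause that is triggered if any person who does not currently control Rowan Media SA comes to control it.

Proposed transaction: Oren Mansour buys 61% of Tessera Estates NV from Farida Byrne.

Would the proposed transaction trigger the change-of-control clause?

The purchase adds only to Oren's holdings (Farida's stake shrinks), so Oren is the only person who could newly come to control Rowan.
Oren holds 40% of Ironvale, so Oren controls Ironvale.
Ironvale and Oren together hold 65% + 6% = 71% of Sable, so Oren controls Sable.
Oren and Ironvale together hold 65% + 35% = 100% of Talus, so Oren controls Talus.
Ironvale and Sable together hold 64% + 19% = 83% of Marlow, so Oren controls Marlow.
Ironvale and Talus together hold 8% + 80% = 88% of Juniper, so Oren controls Juniper.
Neither Oren nor any entity Oren controls holds any voting interest in Rowan.
So before the transaction, Oren does not control Rowan.
After the purchase, Oren's direct stake in Tessera rises to 30% + 61% = 91%, and Farida's stake falls to 9%.
Oren holds 91% of Tessera, so Oren controls Tessera.
Tessera holds 93% of Rowan, so Oren controls Rowan.
Oren did not control Rowan before and does after, so the clause is triggered.

Yes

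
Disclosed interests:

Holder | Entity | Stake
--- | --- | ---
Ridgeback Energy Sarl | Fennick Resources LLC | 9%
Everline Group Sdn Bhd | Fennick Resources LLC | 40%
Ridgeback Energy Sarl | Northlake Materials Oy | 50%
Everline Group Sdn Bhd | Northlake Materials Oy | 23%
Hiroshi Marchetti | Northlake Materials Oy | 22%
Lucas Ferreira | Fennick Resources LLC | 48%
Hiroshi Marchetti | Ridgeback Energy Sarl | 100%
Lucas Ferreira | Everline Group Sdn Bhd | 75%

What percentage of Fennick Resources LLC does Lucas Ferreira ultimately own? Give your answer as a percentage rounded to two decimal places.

Lucas reaches Fennick along 2 paths.
Direct stake: 48% = 48%.
Via Everline: 75% × 40% = 30%.
Total: 48% + 30% = 78%.
Rounded: 78.00%.

78.00%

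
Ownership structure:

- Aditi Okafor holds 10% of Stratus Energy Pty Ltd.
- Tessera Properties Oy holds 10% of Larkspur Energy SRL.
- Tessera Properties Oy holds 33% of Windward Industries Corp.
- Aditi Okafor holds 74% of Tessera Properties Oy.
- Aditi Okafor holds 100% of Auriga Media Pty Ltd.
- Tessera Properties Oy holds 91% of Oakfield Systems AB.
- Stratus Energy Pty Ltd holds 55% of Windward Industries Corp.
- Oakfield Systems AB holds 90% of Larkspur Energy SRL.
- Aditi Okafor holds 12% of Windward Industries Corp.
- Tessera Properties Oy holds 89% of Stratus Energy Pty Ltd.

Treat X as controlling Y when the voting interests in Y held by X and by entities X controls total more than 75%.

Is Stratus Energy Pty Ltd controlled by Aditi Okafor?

Aditi holds 100% of Auriga, so Aditi controls Auriga.
In Stratus, Aditi's side holds only 10%, not > 75%.
So Aditi does not control Stratus.

No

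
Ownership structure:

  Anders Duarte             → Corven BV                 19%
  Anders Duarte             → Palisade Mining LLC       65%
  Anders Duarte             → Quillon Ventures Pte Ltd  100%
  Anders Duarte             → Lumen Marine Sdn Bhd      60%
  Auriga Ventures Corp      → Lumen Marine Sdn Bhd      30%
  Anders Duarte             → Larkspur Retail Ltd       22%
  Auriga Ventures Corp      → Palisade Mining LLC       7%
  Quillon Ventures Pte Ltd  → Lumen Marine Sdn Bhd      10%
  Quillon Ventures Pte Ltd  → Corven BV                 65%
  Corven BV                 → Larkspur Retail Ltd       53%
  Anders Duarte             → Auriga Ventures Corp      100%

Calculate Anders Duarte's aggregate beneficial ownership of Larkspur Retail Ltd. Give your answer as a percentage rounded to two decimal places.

66.52%

Anders reaches Larkspur along 3 paths.
Via Quillon → Corven: 100% × 65% × 53% = 34.45%.
Via Corven: 19% × 53% = 10.07%.
Direct stake: 22% = 22%.
Total: 34.45% + 10.07% + 22% = 66.52%.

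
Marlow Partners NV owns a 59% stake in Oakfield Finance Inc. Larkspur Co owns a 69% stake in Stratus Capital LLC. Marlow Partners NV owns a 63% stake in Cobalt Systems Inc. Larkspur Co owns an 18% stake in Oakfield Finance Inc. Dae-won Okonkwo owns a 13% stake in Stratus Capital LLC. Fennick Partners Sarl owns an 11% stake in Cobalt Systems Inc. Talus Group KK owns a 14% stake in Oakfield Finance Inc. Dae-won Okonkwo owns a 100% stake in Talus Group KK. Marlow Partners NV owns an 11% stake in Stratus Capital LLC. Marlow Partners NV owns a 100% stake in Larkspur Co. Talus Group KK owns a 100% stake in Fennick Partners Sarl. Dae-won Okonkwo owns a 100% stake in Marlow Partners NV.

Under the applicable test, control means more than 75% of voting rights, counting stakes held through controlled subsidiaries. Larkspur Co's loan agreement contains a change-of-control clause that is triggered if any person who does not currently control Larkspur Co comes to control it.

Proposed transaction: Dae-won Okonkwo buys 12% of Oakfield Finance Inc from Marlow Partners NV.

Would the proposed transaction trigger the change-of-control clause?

The purchase adds only to Dae-won's holdings (Marlow's stake shrinks), so Dae-won is the only person who could newly come to control Larkspur.
Dae-won holds 100% of Marlow, so Dae-won controls Marlow.
Marlow holds 100% of Larkspur, so Dae-won controls Larkspur.
So Dae-won already controls Larkspur before the transaction.
After the purchase, Dae-won holds 12% of Oakfield directly, and Marlow's stake falls to 47%.
Dae-won controlled Larkspur already, so this is not a new person acquiring control; every other person's position is unchanged or reduced.
No new person acquires control, so the clause is not triggered.

No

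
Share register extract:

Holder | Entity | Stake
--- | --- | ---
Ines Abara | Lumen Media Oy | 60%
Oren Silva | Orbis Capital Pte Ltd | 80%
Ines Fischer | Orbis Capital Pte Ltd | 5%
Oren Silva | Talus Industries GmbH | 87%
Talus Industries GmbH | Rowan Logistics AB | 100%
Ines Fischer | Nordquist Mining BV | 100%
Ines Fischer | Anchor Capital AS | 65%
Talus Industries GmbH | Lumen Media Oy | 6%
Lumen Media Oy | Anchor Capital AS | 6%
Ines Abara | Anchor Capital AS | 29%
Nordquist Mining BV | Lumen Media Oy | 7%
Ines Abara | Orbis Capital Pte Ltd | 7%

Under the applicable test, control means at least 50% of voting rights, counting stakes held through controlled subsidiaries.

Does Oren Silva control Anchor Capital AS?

Oren holds 80% of Orbis, so Oren controls Orbis.
Oren holds 87% of Talus, so Oren controls Talus.
Talus holds 100% of Rowan, so Oren controls Rowan.
Neither Oren nor any entity Oren controls holds any voting interest in Anchor.
So Oren does not control Anchor.

No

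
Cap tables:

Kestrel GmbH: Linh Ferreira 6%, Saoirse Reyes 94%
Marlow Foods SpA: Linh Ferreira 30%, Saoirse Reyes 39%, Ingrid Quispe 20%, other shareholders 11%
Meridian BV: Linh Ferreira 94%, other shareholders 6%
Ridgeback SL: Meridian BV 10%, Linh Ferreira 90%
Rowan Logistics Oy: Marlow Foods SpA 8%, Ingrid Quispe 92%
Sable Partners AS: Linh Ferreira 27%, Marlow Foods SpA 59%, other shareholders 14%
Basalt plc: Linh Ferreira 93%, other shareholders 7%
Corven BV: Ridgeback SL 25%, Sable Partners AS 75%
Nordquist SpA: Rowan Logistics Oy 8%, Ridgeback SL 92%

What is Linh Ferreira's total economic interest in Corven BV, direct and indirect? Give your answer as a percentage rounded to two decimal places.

58.38%

Linh reaches Corven along 4 paths.
Via Meridian → Ridgeback: 94% × 10% × 25% = 2.35%.
Via Ridgeback: 90% × 25% = 22.5%.
Via Sable: 27% × 75% = 20.25%.
Via Marlow → Sable: 30% × 59% × 75% = 13.275%.
Total: 2.35% + 22.5% + 20.25% + 13.275% = 58.375%.
Rounded: 58.38%.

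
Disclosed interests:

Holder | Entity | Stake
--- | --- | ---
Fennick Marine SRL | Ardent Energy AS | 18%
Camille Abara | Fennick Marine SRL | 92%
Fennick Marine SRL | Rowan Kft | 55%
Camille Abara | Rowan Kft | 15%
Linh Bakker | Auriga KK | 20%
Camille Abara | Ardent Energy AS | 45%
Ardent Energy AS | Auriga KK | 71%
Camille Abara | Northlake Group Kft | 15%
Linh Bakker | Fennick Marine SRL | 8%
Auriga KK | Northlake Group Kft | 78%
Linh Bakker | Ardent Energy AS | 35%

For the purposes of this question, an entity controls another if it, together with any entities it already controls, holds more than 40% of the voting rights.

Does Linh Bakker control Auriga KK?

No

Linh's largest direct stake is 35% in Ardent, which does not meet the threshold, so Linh controls no company.
In Auriga, Linh's side holds only 20%, not > 40%.
So Linh does not control Auriga.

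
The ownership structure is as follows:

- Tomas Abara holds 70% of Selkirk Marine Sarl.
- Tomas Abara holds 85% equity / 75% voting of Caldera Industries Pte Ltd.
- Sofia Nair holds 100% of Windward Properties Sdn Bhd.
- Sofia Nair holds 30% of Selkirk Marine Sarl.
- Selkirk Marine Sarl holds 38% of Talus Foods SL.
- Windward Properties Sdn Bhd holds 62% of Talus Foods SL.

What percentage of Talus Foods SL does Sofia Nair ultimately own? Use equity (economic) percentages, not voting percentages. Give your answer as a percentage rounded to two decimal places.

73.40%

Sofia reaches Talus along 2 paths.
Via Windward: 100% × 62% = 62%.
Via Selkirk: 30% × 38% = 11.4%.
Total: 62% + 11.4% = 73.4%.
Rounded: 73.40%.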